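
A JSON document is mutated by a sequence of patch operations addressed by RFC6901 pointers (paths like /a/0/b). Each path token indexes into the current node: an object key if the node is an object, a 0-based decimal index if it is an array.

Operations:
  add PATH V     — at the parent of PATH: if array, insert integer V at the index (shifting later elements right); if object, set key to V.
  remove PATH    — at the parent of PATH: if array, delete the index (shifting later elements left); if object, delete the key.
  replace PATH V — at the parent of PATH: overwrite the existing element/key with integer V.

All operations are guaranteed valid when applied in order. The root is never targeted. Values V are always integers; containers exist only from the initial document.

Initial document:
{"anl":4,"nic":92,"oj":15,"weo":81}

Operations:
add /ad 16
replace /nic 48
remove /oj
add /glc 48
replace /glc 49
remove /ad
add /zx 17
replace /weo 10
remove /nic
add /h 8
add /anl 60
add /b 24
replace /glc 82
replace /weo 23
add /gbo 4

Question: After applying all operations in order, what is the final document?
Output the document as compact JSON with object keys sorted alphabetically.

After op 1 (add /ad 16): {"ad":16,"anl":4,"nic":92,"oj":15,"weo":81}
After op 2 (replace /nic 48): {"ad":16,"anl":4,"nic":48,"oj":15,"weo":81}
After op 3 (remove /oj): {"ad":16,"anl":4,"nic":48,"weo":81}
After op 4 (add /glc 48): {"ad":16,"anl":4,"glc":48,"nic":48,"weo":81}
After op 5 (replace /glc 49): {"ad":16,"anl":4,"glc":49,"nic":48,"weo":81}
After op 6 (remove /ad): {"anl":4,"glc":49,"nic":48,"weo":81}
After op 7 (add /zx 17): {"anl":4,"glc":49,"nic":48,"weo":81,"zx":17}
After op 8 (replace /weo 10): {"anl":4,"glc":49,"nic":48,"weo":10,"zx":17}
After op 9 (remove /nic): {"anl":4,"glc":49,"weo":10,"zx":17}
After op 10 (add /h 8): {"anl":4,"glc":49,"h":8,"weo":10,"zx":17}
After op 11 (add /anl 60): {"anl":60,"glc":49,"h":8,"weo":10,"zx":17}
After op 12 (add /b 24): {"anl":60,"b":24,"glc":49,"h":8,"weo":10,"zx":17}
After op 13 (replace /glc 82): {"anl":60,"b":24,"glc":82,"h":8,"weo":10,"zx":17}
After op 14 (replace /weo 23): {"anl":60,"b":24,"glc":82,"h":8,"weo":23,"zx":17}
After op 15 (add /gbo 4): {"anl":60,"b":24,"gbo":4,"glc":82,"h":8,"weo":23,"zx":17}

Answer: {"anl":60,"b":24,"gbo":4,"glc":82,"h":8,"weo":23,"zx":17}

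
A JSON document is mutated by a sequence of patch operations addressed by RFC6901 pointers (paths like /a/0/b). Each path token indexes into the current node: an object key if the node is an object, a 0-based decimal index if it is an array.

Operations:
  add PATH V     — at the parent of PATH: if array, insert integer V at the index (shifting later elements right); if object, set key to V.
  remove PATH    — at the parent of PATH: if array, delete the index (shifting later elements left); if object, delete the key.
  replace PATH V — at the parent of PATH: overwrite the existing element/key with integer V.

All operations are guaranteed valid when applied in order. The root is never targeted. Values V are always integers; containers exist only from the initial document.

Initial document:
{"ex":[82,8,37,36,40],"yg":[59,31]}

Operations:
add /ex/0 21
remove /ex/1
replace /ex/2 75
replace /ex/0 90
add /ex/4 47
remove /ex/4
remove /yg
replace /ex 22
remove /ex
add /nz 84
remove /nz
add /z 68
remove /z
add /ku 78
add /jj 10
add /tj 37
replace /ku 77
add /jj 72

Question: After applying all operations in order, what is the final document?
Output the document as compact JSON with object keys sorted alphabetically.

Answer: {"jj":72,"ku":77,"tj":37}

Derivation:
After op 1 (add /ex/0 21): {"ex":[21,82,8,37,36,40],"yg":[59,31]}
After op 2 (remove /ex/1): {"ex":[21,8,37,36,40],"yg":[59,31]}
After op 3 (replace /ex/2 75): {"ex":[21,8,75,36,40],"yg":[59,31]}
After op 4 (replace /ex/0 90): {"ex":[90,8,75,36,40],"yg":[59,31]}
After op 5 (add /ex/4 47): {"ex":[90,8,75,36,47,40],"yg":[59,31]}
After op 6 (remove /ex/4): {"ex":[90,8,75,36,40],"yg":[59,31]}
After op 7 (remove /yg): {"ex":[90,8,75,36,40]}
After op 8 (replace /ex 22): {"ex":22}
After op 9 (remove /ex): {}
After op 10 (add /nz 84): {"nz":84}
After op 11 (remove /nz): {}
After op 12 (add /z 68): {"z":68}
After op 13 (remove /z): {}
After op 14 (add /ku 78): {"ku":78}
After op 15 (add /jj 10): {"jj":10,"ku":78}
After op 16 (add /tj 37): {"jj":10,"ku":78,"tj":37}
After op 17 (replace /ku 77): {"jj":10,"ku":77,"tj":37}
After op 18 (add /jj 72): {"jj":72,"ku":77,"tj":37}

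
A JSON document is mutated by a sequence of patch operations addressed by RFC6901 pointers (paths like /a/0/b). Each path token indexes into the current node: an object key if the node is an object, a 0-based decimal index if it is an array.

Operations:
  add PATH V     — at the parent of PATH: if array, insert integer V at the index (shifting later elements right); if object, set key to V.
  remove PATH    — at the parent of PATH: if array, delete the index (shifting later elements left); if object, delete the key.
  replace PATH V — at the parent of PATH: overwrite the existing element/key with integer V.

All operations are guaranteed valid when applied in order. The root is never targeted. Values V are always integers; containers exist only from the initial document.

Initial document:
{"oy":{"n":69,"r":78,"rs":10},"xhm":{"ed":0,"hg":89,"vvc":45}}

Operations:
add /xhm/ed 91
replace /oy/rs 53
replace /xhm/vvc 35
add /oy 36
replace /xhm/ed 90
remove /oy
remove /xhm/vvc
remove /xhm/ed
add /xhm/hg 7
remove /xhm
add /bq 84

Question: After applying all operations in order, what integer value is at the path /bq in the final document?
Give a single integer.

After op 1 (add /xhm/ed 91): {"oy":{"n":69,"r":78,"rs":10},"xhm":{"ed":91,"hg":89,"vvc":45}}
After op 2 (replace /oy/rs 53): {"oy":{"n":69,"r":78,"rs":53},"xhm":{"ed":91,"hg":89,"vvc":45}}
After op 3 (replace /xhm/vvc 35): {"oy":{"n":69,"r":78,"rs":53},"xhm":{"ed":91,"hg":89,"vvc":35}}
After op 4 (add /oy 36): {"oy":36,"xhm":{"ed":91,"hg":89,"vvc":35}}
After op 5 (replace /xhm/ed 90): {"oy":36,"xhm":{"ed":90,"hg":89,"vvc":35}}
After op 6 (remove /oy): {"xhm":{"ed":90,"hg":89,"vvc":35}}
After op 7 (remove /xhm/vvc): {"xhm":{"ed":90,"hg":89}}
After op 8 (remove /xhm/ed): {"xhm":{"hg":89}}
After op 9 (add /xhm/hg 7): {"xhm":{"hg":7}}
After op 10 (remove /xhm): {}
After op 11 (add /bq 84): {"bq":84}
Value at /bq: 84

Answer: 84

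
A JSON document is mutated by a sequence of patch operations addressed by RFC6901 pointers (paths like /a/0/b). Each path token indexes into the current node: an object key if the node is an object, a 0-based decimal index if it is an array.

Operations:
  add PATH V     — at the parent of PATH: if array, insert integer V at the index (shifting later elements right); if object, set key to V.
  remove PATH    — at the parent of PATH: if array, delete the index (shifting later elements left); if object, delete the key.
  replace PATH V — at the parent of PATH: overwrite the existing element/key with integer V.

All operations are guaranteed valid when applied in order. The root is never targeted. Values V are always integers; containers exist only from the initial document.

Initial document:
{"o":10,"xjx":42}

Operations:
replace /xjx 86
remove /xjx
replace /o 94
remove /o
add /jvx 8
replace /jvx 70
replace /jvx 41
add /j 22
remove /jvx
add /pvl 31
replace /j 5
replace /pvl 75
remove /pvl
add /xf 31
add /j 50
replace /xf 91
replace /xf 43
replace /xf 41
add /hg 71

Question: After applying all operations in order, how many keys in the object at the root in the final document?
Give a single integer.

Answer: 3

Derivation:
After op 1 (replace /xjx 86): {"o":10,"xjx":86}
After op 2 (remove /xjx): {"o":10}
After op 3 (replace /o 94): {"o":94}
After op 4 (remove /o): {}
After op 5 (add /jvx 8): {"jvx":8}
After op 6 (replace /jvx 70): {"jvx":70}
After op 7 (replace /jvx 41): {"jvx":41}
After op 8 (add /j 22): {"j":22,"jvx":41}
After op 9 (remove /jvx): {"j":22}
After op 10 (add /pvl 31): {"j":22,"pvl":31}
After op 11 (replace /j 5): {"j":5,"pvl":31}
After op 12 (replace /pvl 75): {"j":5,"pvl":75}
After op 13 (remove /pvl): {"j":5}
After op 14 (add /xf 31): {"j":5,"xf":31}
After op 15 (add /j 50): {"j":50,"xf":31}
After op 16 (replace /xf 91): {"j":50,"xf":91}
After op 17 (replace /xf 43): {"j":50,"xf":43}
After op 18 (replace /xf 41): {"j":50,"xf":41}
After op 19 (add /hg 71): {"hg":71,"j":50,"xf":41}
Size at the root: 3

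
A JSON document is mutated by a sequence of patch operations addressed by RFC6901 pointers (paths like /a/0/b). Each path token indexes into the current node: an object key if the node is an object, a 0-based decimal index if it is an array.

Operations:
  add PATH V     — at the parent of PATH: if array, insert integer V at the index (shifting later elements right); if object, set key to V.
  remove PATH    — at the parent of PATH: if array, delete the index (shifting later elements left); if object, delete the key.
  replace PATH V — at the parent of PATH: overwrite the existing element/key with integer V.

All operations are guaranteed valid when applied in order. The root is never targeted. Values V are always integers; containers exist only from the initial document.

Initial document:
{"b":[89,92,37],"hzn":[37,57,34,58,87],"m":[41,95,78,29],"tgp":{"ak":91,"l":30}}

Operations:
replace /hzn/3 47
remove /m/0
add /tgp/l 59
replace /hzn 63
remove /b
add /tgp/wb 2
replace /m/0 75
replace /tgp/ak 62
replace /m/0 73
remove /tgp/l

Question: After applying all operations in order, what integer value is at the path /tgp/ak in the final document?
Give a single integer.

After op 1 (replace /hzn/3 47): {"b":[89,92,37],"hzn":[37,57,34,47,87],"m":[41,95,78,29],"tgp":{"ak":91,"l":30}}
After op 2 (remove /m/0): {"b":[89,92,37],"hzn":[37,57,34,47,87],"m":[95,78,29],"tgp":{"ak":91,"l":30}}
After op 3 (add /tgp/l 59): {"b":[89,92,37],"hzn":[37,57,34,47,87],"m":[95,78,29],"tgp":{"ak":91,"l":59}}
After op 4 (replace /hzn 63): {"b":[89,92,37],"hzn":63,"m":[95,78,29],"tgp":{"ak":91,"l":59}}
After op 5 (remove /b): {"hzn":63,"m":[95,78,29],"tgp":{"ak":91,"l":59}}
After op 6 (add /tgp/wb 2): {"hzn":63,"m":[95,78,29],"tgp":{"ak":91,"l":59,"wb":2}}
After op 7 (replace /m/0 75): {"hzn":63,"m":[75,78,29],"tgp":{"ak":91,"l":59,"wb":2}}
After op 8 (replace /tgp/ak 62): {"hzn":63,"m":[75,78,29],"tgp":{"ak":62,"l":59,"wb":2}}
After op 9 (replace /m/0 73): {"hzn":63,"m":[73,78,29],"tgp":{"ak":62,"l":59,"wb":2}}
After op 10 (remove /tgp/l): {"hzn":63,"m":[73,78,29],"tgp":{"ak":62,"wb":2}}
Value at /tgp/ak: 62

Answer: 62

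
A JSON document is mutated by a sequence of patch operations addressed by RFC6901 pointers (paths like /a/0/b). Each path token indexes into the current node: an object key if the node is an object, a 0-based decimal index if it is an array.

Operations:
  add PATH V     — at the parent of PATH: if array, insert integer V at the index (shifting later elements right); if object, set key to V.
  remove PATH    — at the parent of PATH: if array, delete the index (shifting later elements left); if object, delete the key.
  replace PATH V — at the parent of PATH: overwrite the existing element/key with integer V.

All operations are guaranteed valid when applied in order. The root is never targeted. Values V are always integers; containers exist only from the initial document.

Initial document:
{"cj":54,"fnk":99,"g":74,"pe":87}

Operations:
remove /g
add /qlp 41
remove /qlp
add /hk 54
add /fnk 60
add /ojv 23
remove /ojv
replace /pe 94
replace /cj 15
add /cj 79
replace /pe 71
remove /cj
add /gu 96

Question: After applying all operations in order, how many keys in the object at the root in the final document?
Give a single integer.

Answer: 4

Derivation:
After op 1 (remove /g): {"cj":54,"fnk":99,"pe":87}
After op 2 (add /qlp 41): {"cj":54,"fnk":99,"pe":87,"qlp":41}
After op 3 (remove /qlp): {"cj":54,"fnk":99,"pe":87}
After op 4 (add /hk 54): {"cj":54,"fnk":99,"hk":54,"pe":87}
After op 5 (add /fnk 60): {"cj":54,"fnk":60,"hk":54,"pe":87}
After op 6 (add /ojv 23): {"cj":54,"fnk":60,"hk":54,"ojv":23,"pe":87}
After op 7 (remove /ojv): {"cj":54,"fnk":60,"hk":54,"pe":87}
After op 8 (replace /pe 94): {"cj":54,"fnk":60,"hk":54,"pe":94}
After op 9 (replace /cj 15): {"cj":15,"fnk":60,"hk":54,"pe":94}
After op 10 (add /cj 79): {"cj":79,"fnk":60,"hk":54,"pe":94}
After op 11 (replace /pe 71): {"cj":79,"fnk":60,"hk":54,"pe":71}
After op 12 (remove /cj): {"fnk":60,"hk":54,"pe":71}
After op 13 (add /gu 96): {"fnk":60,"gu":96,"hk":54,"pe":71}
Size at the root: 4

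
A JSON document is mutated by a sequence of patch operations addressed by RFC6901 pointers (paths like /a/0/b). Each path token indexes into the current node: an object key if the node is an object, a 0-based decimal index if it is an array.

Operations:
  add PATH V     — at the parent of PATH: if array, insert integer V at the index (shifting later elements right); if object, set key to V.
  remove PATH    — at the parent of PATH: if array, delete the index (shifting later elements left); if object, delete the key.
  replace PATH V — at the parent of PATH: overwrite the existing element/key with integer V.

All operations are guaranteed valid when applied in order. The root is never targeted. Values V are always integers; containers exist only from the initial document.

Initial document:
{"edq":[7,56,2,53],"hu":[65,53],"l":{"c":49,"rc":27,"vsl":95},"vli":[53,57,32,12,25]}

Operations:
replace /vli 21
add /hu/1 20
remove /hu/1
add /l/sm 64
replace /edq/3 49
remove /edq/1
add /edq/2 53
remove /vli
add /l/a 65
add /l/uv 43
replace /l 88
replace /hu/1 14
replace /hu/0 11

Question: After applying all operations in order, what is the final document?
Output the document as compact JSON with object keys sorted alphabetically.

After op 1 (replace /vli 21): {"edq":[7,56,2,53],"hu":[65,53],"l":{"c":49,"rc":27,"vsl":95},"vli":21}
After op 2 (add /hu/1 20): {"edq":[7,56,2,53],"hu":[65,20,53],"l":{"c":49,"rc":27,"vsl":95},"vli":21}
After op 3 (remove /hu/1): {"edq":[7,56,2,53],"hu":[65,53],"l":{"c":49,"rc":27,"vsl":95},"vli":21}
After op 4 (add /l/sm 64): {"edq":[7,56,2,53],"hu":[65,53],"l":{"c":49,"rc":27,"sm":64,"vsl":95},"vli":21}
After op 5 (replace /edq/3 49): {"edq":[7,56,2,49],"hu":[65,53],"l":{"c":49,"rc":27,"sm":64,"vsl":95},"vli":21}
After op 6 (remove /edq/1): {"edq":[7,2,49],"hu":[65,53],"l":{"c":49,"rc":27,"sm":64,"vsl":95},"vli":21}
After op 7 (add /edq/2 53): {"edq":[7,2,53,49],"hu":[65,53],"l":{"c":49,"rc":27,"sm":64,"vsl":95},"vli":21}
After op 8 (remove /vli): {"edq":[7,2,53,49],"hu":[65,53],"l":{"c":49,"rc":27,"sm":64,"vsl":95}}
After op 9 (add /l/a 65): {"edq":[7,2,53,49],"hu":[65,53],"l":{"a":65,"c":49,"rc":27,"sm":64,"vsl":95}}
After op 10 (add /l/uv 43): {"edq":[7,2,53,49],"hu":[65,53],"l":{"a":65,"c":49,"rc":27,"sm":64,"uv":43,"vsl":95}}
After op 11 (replace /l 88): {"edq":[7,2,53,49],"hu":[65,53],"l":88}
After op 12 (replace /hu/1 14): {"edq":[7,2,53,49],"hu":[65,14],"l":88}
After op 13 (replace /hu/0 11): {"edq":[7,2,53,49],"hu":[11,14],"l":88}

Answer: {"edq":[7,2,53,49],"hu":[11,14],"l":88}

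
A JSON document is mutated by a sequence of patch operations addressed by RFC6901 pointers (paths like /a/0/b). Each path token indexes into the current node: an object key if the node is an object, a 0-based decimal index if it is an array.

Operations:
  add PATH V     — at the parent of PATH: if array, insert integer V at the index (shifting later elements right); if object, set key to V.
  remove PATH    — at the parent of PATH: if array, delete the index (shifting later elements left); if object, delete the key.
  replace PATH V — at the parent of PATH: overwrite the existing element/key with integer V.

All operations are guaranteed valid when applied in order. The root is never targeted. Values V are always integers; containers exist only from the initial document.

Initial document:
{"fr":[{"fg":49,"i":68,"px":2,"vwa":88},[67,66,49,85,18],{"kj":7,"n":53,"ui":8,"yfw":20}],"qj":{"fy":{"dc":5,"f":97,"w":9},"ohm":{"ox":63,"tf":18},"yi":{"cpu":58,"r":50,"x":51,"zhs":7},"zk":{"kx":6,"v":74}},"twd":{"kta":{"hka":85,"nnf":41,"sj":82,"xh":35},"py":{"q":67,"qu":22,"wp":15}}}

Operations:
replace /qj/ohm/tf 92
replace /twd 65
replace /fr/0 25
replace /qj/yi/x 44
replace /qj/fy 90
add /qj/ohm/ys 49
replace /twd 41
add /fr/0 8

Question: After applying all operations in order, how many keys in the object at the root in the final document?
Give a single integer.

After op 1 (replace /qj/ohm/tf 92): {"fr":[{"fg":49,"i":68,"px":2,"vwa":88},[67,66,49,85,18],{"kj":7,"n":53,"ui":8,"yfw":20}],"qj":{"fy":{"dc":5,"f":97,"w":9},"ohm":{"ox":63,"tf":92},"yi":{"cpu":58,"r":50,"x":51,"zhs":7},"zk":{"kx":6,"v":74}},"twd":{"kta":{"hka":85,"nnf":41,"sj":82,"xh":35},"py":{"q":67,"qu":22,"wp":15}}}
After op 2 (replace /twd 65): {"fr":[{"fg":49,"i":68,"px":2,"vwa":88},[67,66,49,85,18],{"kj":7,"n":53,"ui":8,"yfw":20}],"qj":{"fy":{"dc":5,"f":97,"w":9},"ohm":{"ox":63,"tf":92},"yi":{"cpu":58,"r":50,"x":51,"zhs":7},"zk":{"kx":6,"v":74}},"twd":65}
After op 3 (replace /fr/0 25): {"fr":[25,[67,66,49,85,18],{"kj":7,"n":53,"ui":8,"yfw":20}],"qj":{"fy":{"dc":5,"f":97,"w":9},"ohm":{"ox":63,"tf":92},"yi":{"cpu":58,"r":50,"x":51,"zhs":7},"zk":{"kx":6,"v":74}},"twd":65}
After op 4 (replace /qj/yi/x 44): {"fr":[25,[67,66,49,85,18],{"kj":7,"n":53,"ui":8,"yfw":20}],"qj":{"fy":{"dc":5,"f":97,"w":9},"ohm":{"ox":63,"tf":92},"yi":{"cpu":58,"r":50,"x":44,"zhs":7},"zk":{"kx":6,"v":74}},"twd":65}
After op 5 (replace /qj/fy 90): {"fr":[25,[67,66,49,85,18],{"kj":7,"n":53,"ui":8,"yfw":20}],"qj":{"fy":90,"ohm":{"ox":63,"tf":92},"yi":{"cpu":58,"r":50,"x":44,"zhs":7},"zk":{"kx":6,"v":74}},"twd":65}
After op 6 (add /qj/ohm/ys 49): {"fr":[25,[67,66,49,85,18],{"kj":7,"n":53,"ui":8,"yfw":20}],"qj":{"fy":90,"ohm":{"ox":63,"tf":92,"ys":49},"yi":{"cpu":58,"r":50,"x":44,"zhs":7},"zk":{"kx":6,"v":74}},"twd":65}
After op 7 (replace /twd 41): {"fr":[25,[67,66,49,85,18],{"kj":7,"n":53,"ui":8,"yfw":20}],"qj":{"fy":90,"ohm":{"ox":63,"tf":92,"ys":49},"yi":{"cpu":58,"r":50,"x":44,"zhs":7},"zk":{"kx":6,"v":74}},"twd":41}
After op 8 (add /fr/0 8): {"fr":[8,25,[67,66,49,85,18],{"kj":7,"n":53,"ui":8,"yfw":20}],"qj":{"fy":90,"ohm":{"ox":63,"tf":92,"ys":49},"yi":{"cpu":58,"r":50,"x":44,"zhs":7},"zk":{"kx":6,"v":74}},"twd":41}
Size at the root: 3

Answer: 3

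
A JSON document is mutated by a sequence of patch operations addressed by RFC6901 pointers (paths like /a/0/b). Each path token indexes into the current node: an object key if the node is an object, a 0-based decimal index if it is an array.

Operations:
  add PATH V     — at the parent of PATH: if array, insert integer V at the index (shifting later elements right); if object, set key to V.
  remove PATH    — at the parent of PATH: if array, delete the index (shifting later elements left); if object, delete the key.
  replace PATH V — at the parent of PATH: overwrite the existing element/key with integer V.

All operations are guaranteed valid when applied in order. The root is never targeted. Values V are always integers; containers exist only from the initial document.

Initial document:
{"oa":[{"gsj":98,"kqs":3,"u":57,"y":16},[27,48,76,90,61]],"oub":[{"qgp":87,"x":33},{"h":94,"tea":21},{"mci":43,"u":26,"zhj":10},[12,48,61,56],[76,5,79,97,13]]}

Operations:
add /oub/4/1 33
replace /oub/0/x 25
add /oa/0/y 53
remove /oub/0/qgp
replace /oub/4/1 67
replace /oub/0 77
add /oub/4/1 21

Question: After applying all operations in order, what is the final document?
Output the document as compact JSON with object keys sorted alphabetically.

After op 1 (add /oub/4/1 33): {"oa":[{"gsj":98,"kqs":3,"u":57,"y":16},[27,48,76,90,61]],"oub":[{"qgp":87,"x":33},{"h":94,"tea":21},{"mci":43,"u":26,"zhj":10},[12,48,61,56],[76,33,5,79,97,13]]}
After op 2 (replace /oub/0/x 25): {"oa":[{"gsj":98,"kqs":3,"u":57,"y":16},[27,48,76,90,61]],"oub":[{"qgp":87,"x":25},{"h":94,"tea":21},{"mci":43,"u":26,"zhj":10},[12,48,61,56],[76,33,5,79,97,13]]}
After op 3 (add /oa/0/y 53): {"oa":[{"gsj":98,"kqs":3,"u":57,"y":53},[27,48,76,90,61]],"oub":[{"qgp":87,"x":25},{"h":94,"tea":21},{"mci":43,"u":26,"zhj":10},[12,48,61,56],[76,33,5,79,97,13]]}
After op 4 (remove /oub/0/qgp): {"oa":[{"gsj":98,"kqs":3,"u":57,"y":53},[27,48,76,90,61]],"oub":[{"x":25},{"h":94,"tea":21},{"mci":43,"u":26,"zhj":10},[12,48,61,56],[76,33,5,79,97,13]]}
After op 5 (replace /oub/4/1 67): {"oa":[{"gsj":98,"kqs":3,"u":57,"y":53},[27,48,76,90,61]],"oub":[{"x":25},{"h":94,"tea":21},{"mci":43,"u":26,"zhj":10},[12,48,61,56],[76,67,5,79,97,13]]}
After op 6 (replace /oub/0 77): {"oa":[{"gsj":98,"kqs":3,"u":57,"y":53},[27,48,76,90,61]],"oub":[77,{"h":94,"tea":21},{"mci":43,"u":26,"zhj":10},[12,48,61,56],[76,67,5,79,97,13]]}
After op 7 (add /oub/4/1 21): {"oa":[{"gsj":98,"kqs":3,"u":57,"y":53},[27,48,76,90,61]],"oub":[77,{"h":94,"tea":21},{"mci":43,"u":26,"zhj":10},[12,48,61,56],[76,21,67,5,79,97,13]]}

Answer: {"oa":[{"gsj":98,"kqs":3,"u":57,"y":53},[27,48,76,90,61]],"oub":[77,{"h":94,"tea":21},{"mci":43,"u":26,"zhj":10},[12,48,61,56],[76,21,67,5,79,97,13]]}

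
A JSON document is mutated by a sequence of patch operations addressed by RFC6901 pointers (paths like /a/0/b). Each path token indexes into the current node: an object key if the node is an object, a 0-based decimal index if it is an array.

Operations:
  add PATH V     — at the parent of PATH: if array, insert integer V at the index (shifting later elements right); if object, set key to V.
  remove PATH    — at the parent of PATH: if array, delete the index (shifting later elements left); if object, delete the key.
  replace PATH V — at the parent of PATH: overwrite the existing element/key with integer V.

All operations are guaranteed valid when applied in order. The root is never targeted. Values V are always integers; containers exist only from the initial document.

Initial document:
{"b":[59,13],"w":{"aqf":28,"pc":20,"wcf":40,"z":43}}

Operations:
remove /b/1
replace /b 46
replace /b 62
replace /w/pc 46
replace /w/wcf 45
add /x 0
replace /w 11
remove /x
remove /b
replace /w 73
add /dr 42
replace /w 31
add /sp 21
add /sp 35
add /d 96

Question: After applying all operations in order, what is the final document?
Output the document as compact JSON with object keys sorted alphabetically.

Answer: {"d":96,"dr":42,"sp":35,"w":31}

Derivation:
After op 1 (remove /b/1): {"b":[59],"w":{"aqf":28,"pc":20,"wcf":40,"z":43}}
After op 2 (replace /b 46): {"b":46,"w":{"aqf":28,"pc":20,"wcf":40,"z":43}}
After op 3 (replace /b 62): {"b":62,"w":{"aqf":28,"pc":20,"wcf":40,"z":43}}
After op 4 (replace /w/pc 46): {"b":62,"w":{"aqf":28,"pc":46,"wcf":40,"z":43}}
After op 5 (replace /w/wcf 45): {"b":62,"w":{"aqf":28,"pc":46,"wcf":45,"z":43}}
After op 6 (add /x 0): {"b":62,"w":{"aqf":28,"pc":46,"wcf":45,"z":43},"x":0}
After op 7 (replace /w 11): {"b":62,"w":11,"x":0}
After op 8 (remove /x): {"b":62,"w":11}
After op 9 (remove /b): {"w":11}
After op 10 (replace /w 73): {"w":73}
After op 11 (add /dr 42): {"dr":42,"w":73}
After op 12 (replace /w 31): {"dr":42,"w":31}
After op 13 (add /sp 21): {"dr":42,"sp":21,"w":31}
After op 14 (add /sp 35): {"dr":42,"sp":35,"w":31}
After op 15 (add /d 96): {"d":96,"dr":42,"sp":35,"w":31}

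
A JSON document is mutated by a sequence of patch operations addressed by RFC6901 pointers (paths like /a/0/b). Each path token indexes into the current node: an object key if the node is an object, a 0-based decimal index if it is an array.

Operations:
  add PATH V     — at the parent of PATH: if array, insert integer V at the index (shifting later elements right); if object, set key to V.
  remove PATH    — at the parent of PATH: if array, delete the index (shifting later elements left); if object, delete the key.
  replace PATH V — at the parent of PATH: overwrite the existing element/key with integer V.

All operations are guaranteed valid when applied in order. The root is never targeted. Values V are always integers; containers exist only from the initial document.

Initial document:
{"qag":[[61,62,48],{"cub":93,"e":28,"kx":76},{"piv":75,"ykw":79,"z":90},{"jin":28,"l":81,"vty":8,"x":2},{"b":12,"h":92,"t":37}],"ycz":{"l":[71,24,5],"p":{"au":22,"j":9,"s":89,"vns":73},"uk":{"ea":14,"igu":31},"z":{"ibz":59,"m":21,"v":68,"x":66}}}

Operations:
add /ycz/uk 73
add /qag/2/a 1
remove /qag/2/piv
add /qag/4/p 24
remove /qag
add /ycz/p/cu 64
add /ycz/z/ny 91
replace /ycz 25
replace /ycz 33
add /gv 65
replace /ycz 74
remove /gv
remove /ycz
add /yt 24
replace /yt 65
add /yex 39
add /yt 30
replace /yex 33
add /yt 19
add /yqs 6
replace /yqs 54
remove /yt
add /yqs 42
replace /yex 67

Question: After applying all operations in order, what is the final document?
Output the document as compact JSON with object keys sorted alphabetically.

Answer: {"yex":67,"yqs":42}

Derivation:
After op 1 (add /ycz/uk 73): {"qag":[[61,62,48],{"cub":93,"e":28,"kx":76},{"piv":75,"ykw":79,"z":90},{"jin":28,"l":81,"vty":8,"x":2},{"b":12,"h":92,"t":37}],"ycz":{"l":[71,24,5],"p":{"au":22,"j":9,"s":89,"vns":73},"uk":73,"z":{"ibz":59,"m":21,"v":68,"x":66}}}
After op 2 (add /qag/2/a 1): {"qag":[[61,62,48],{"cub":93,"e":28,"kx":76},{"a":1,"piv":75,"ykw":79,"z":90},{"jin":28,"l":81,"vty":8,"x":2},{"b":12,"h":92,"t":37}],"ycz":{"l":[71,24,5],"p":{"au":22,"j":9,"s":89,"vns":73},"uk":73,"z":{"ibz":59,"m":21,"v":68,"x":66}}}
After op 3 (remove /qag/2/piv): {"qag":[[61,62,48],{"cub":93,"e":28,"kx":76},{"a":1,"ykw":79,"z":90},{"jin":28,"l":81,"vty":8,"x":2},{"b":12,"h":92,"t":37}],"ycz":{"l":[71,24,5],"p":{"au":22,"j":9,"s":89,"vns":73},"uk":73,"z":{"ibz":59,"m":21,"v":68,"x":66}}}
After op 4 (add /qag/4/p 24): {"qag":[[61,62,48],{"cub":93,"e":28,"kx":76},{"a":1,"ykw":79,"z":90},{"jin":28,"l":81,"vty":8,"x":2},{"b":12,"h":92,"p":24,"t":37}],"ycz":{"l":[71,24,5],"p":{"au":22,"j":9,"s":89,"vns":73},"uk":73,"z":{"ibz":59,"m":21,"v":68,"x":66}}}
After op 5 (remove /qag): {"ycz":{"l":[71,24,5],"p":{"au":22,"j":9,"s":89,"vns":73},"uk":73,"z":{"ibz":59,"m":21,"v":68,"x":66}}}
After op 6 (add /ycz/p/cu 64): {"ycz":{"l":[71,24,5],"p":{"au":22,"cu":64,"j":9,"s":89,"vns":73},"uk":73,"z":{"ibz":59,"m":21,"v":68,"x":66}}}
After op 7 (add /ycz/z/ny 91): {"ycz":{"l":[71,24,5],"p":{"au":22,"cu":64,"j":9,"s":89,"vns":73},"uk":73,"z":{"ibz":59,"m":21,"ny":91,"v":68,"x":66}}}
After op 8 (replace /ycz 25): {"ycz":25}
After op 9 (replace /ycz 33): {"ycz":33}
After op 10 (add /gv 65): {"gv":65,"ycz":33}
After op 11 (replace /ycz 74): {"gv":65,"ycz":74}
After op 12 (remove /gv): {"ycz":74}
After op 13 (remove /ycz): {}
After op 14 (add /yt 24): {"yt":24}
After op 15 (replace /yt 65): {"yt":65}
After op 16 (add /yex 39): {"yex":39,"yt":65}
After op 17 (add /yt 30): {"yex":39,"yt":30}
After op 18 (replace /yex 33): {"yex":33,"yt":30}
After op 19 (add /yt 19): {"yex":33,"yt":19}
After op 20 (add /yqs 6): {"yex":33,"yqs":6,"yt":19}
After op 21 (replace /yqs 54): {"yex":33,"yqs":54,"yt":19}
After op 22 (remove /yt): {"yex":33,"yqs":54}
After op 23 (add /yqs 42): {"yex":33,"yqs":42}
After op 24 (replace /yex 67): {"yex":67,"yqs":42}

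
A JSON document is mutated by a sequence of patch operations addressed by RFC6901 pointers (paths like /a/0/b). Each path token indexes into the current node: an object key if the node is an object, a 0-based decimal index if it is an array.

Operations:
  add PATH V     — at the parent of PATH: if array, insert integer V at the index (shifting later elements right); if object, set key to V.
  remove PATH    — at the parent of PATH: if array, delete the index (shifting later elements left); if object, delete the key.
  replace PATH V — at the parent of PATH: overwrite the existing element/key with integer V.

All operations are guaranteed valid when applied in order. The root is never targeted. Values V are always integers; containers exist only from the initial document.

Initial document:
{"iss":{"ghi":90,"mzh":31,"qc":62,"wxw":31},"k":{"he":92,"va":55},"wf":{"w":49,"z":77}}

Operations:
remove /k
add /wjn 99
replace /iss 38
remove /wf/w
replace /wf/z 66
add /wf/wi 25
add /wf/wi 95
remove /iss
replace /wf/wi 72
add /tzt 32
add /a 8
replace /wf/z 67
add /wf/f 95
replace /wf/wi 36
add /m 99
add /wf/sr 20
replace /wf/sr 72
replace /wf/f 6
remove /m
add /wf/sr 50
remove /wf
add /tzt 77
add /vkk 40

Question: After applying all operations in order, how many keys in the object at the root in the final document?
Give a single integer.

Answer: 4

Derivation:
After op 1 (remove /k): {"iss":{"ghi":90,"mzh":31,"qc":62,"wxw":31},"wf":{"w":49,"z":77}}
After op 2 (add /wjn 99): {"iss":{"ghi":90,"mzh":31,"qc":62,"wxw":31},"wf":{"w":49,"z":77},"wjn":99}
After op 3 (replace /iss 38): {"iss":38,"wf":{"w":49,"z":77},"wjn":99}
After op 4 (remove /wf/w): {"iss":38,"wf":{"z":77},"wjn":99}
After op 5 (replace /wf/z 66): {"iss":38,"wf":{"z":66},"wjn":99}
After op 6 (add /wf/wi 25): {"iss":38,"wf":{"wi":25,"z":66},"wjn":99}
After op 7 (add /wf/wi 95): {"iss":38,"wf":{"wi":95,"z":66},"wjn":99}
After op 8 (remove /iss): {"wf":{"wi":95,"z":66},"wjn":99}
After op 9 (replace /wf/wi 72): {"wf":{"wi":72,"z":66},"wjn":99}
After op 10 (add /tzt 32): {"tzt":32,"wf":{"wi":72,"z":66},"wjn":99}
After op 11 (add /a 8): {"a":8,"tzt":32,"wf":{"wi":72,"z":66},"wjn":99}
After op 12 (replace /wf/z 67): {"a":8,"tzt":32,"wf":{"wi":72,"z":67},"wjn":99}
After op 13 (add /wf/f 95): {"a":8,"tzt":32,"wf":{"f":95,"wi":72,"z":67},"wjn":99}
After op 14 (replace /wf/wi 36): {"a":8,"tzt":32,"wf":{"f":95,"wi":36,"z":67},"wjn":99}
After op 15 (add /m 99): {"a":8,"m":99,"tzt":32,"wf":{"f":95,"wi":36,"z":67},"wjn":99}
After op 16 (add /wf/sr 20): {"a":8,"m":99,"tzt":32,"wf":{"f":95,"sr":20,"wi":36,"z":67},"wjn":99}
After op 17 (replace /wf/sr 72): {"a":8,"m":99,"tzt":32,"wf":{"f":95,"sr":72,"wi":36,"z":67},"wjn":99}
After op 18 (replace /wf/f 6): {"a":8,"m":99,"tzt":32,"wf":{"f":6,"sr":72,"wi":36,"z":67},"wjn":99}
After op 19 (remove /m): {"a":8,"tzt":32,"wf":{"f":6,"sr":72,"wi":36,"z":67},"wjn":99}
After op 20 (add /wf/sr 50): {"a":8,"tzt":32,"wf":{"f":6,"sr":50,"wi":36,"z":67},"wjn":99}
After op 21 (remove /wf): {"a":8,"tzt":32,"wjn":99}
After op 22 (add /tzt 77): {"a":8,"tzt":77,"wjn":99}
After op 23 (add /vkk 40): {"a":8,"tzt":77,"vkk":40,"wjn":99}
Size at the root: 4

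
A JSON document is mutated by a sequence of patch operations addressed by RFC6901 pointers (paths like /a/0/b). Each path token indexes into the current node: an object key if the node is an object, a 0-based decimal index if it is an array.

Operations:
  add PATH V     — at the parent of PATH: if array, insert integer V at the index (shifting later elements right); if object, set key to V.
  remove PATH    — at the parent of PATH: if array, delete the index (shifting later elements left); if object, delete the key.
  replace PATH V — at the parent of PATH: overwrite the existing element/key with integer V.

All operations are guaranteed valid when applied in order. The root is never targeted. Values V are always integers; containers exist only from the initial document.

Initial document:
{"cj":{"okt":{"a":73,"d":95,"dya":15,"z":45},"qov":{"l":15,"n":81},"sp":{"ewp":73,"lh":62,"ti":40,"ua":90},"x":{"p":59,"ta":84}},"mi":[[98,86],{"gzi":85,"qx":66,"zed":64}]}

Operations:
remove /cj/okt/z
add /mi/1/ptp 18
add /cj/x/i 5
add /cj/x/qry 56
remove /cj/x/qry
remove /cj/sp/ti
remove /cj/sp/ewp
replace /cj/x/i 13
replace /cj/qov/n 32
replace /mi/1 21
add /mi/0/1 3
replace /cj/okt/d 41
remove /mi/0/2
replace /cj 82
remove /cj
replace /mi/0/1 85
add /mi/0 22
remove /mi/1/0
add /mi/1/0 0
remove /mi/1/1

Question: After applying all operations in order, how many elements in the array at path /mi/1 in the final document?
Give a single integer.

Answer: 1

Derivation:
After op 1 (remove /cj/okt/z): {"cj":{"okt":{"a":73,"d":95,"dya":15},"qov":{"l":15,"n":81},"sp":{"ewp":73,"lh":62,"ti":40,"ua":90},"x":{"p":59,"ta":84}},"mi":[[98,86],{"gzi":85,"qx":66,"zed":64}]}
After op 2 (add /mi/1/ptp 18): {"cj":{"okt":{"a":73,"d":95,"dya":15},"qov":{"l":15,"n":81},"sp":{"ewp":73,"lh":62,"ti":40,"ua":90},"x":{"p":59,"ta":84}},"mi":[[98,86],{"gzi":85,"ptp":18,"qx":66,"zed":64}]}
After op 3 (add /cj/x/i 5): {"cj":{"okt":{"a":73,"d":95,"dya":15},"qov":{"l":15,"n":81},"sp":{"ewp":73,"lh":62,"ti":40,"ua":90},"x":{"i":5,"p":59,"ta":84}},"mi":[[98,86],{"gzi":85,"ptp":18,"qx":66,"zed":64}]}
After op 4 (add /cj/x/qry 56): {"cj":{"okt":{"a":73,"d":95,"dya":15},"qov":{"l":15,"n":81},"sp":{"ewp":73,"lh":62,"ti":40,"ua":90},"x":{"i":5,"p":59,"qry":56,"ta":84}},"mi":[[98,86],{"gzi":85,"ptp":18,"qx":66,"zed":64}]}
After op 5 (remove /cj/x/qry): {"cj":{"okt":{"a":73,"d":95,"dya":15},"qov":{"l":15,"n":81},"sp":{"ewp":73,"lh":62,"ti":40,"ua":90},"x":{"i":5,"p":59,"ta":84}},"mi":[[98,86],{"gzi":85,"ptp":18,"qx":66,"zed":64}]}
After op 6 (remove /cj/sp/ti): {"cj":{"okt":{"a":73,"d":95,"dya":15},"qov":{"l":15,"n":81},"sp":{"ewp":73,"lh":62,"ua":90},"x":{"i":5,"p":59,"ta":84}},"mi":[[98,86],{"gzi":85,"ptp":18,"qx":66,"zed":64}]}
After op 7 (remove /cj/sp/ewp): {"cj":{"okt":{"a":73,"d":95,"dya":15},"qov":{"l":15,"n":81},"sp":{"lh":62,"ua":90},"x":{"i":5,"p":59,"ta":84}},"mi":[[98,86],{"gzi":85,"ptp":18,"qx":66,"zed":64}]}
After op 8 (replace /cj/x/i 13): {"cj":{"okt":{"a":73,"d":95,"dya":15},"qov":{"l":15,"n":81},"sp":{"lh":62,"ua":90},"x":{"i":13,"p":59,"ta":84}},"mi":[[98,86],{"gzi":85,"ptp":18,"qx":66,"zed":64}]}
After op 9 (replace /cj/qov/n 32): {"cj":{"okt":{"a":73,"d":95,"dya":15},"qov":{"l":15,"n":32},"sp":{"lh":62,"ua":90},"x":{"i":13,"p":59,"ta":84}},"mi":[[98,86],{"gzi":85,"ptp":18,"qx":66,"zed":64}]}
After op 10 (replace /mi/1 21): {"cj":{"okt":{"a":73,"d":95,"dya":15},"qov":{"l":15,"n":32},"sp":{"lh":62,"ua":90},"x":{"i":13,"p":59,"ta":84}},"mi":[[98,86],21]}
After op 11 (add /mi/0/1 3): {"cj":{"okt":{"a":73,"d":95,"dya":15},"qov":{"l":15,"n":32},"sp":{"lh":62,"ua":90},"x":{"i":13,"p":59,"ta":84}},"mi":[[98,3,86],21]}
After op 12 (replace /cj/okt/d 41): {"cj":{"okt":{"a":73,"d":41,"dya":15},"qov":{"l":15,"n":32},"sp":{"lh":62,"ua":90},"x":{"i":13,"p":59,"ta":84}},"mi":[[98,3,86],21]}
After op 13 (remove /mi/0/2): {"cj":{"okt":{"a":73,"d":41,"dya":15},"qov":{"l":15,"n":32},"sp":{"lh":62,"ua":90},"x":{"i":13,"p":59,"ta":84}},"mi":[[98,3],21]}
After op 14 (replace /cj 82): {"cj":82,"mi":[[98,3],21]}
After op 15 (remove /cj): {"mi":[[98,3],21]}
After op 16 (replace /mi/0/1 85): {"mi":[[98,85],21]}
After op 17 (add /mi/0 22): {"mi":[22,[98,85],21]}
After op 18 (remove /mi/1/0): {"mi":[22,[85],21]}
After op 19 (add /mi/1/0 0): {"mi":[22,[0,85],21]}
After op 20 (remove /mi/1/1): {"mi":[22,[0],21]}
Size at path /mi/1: 1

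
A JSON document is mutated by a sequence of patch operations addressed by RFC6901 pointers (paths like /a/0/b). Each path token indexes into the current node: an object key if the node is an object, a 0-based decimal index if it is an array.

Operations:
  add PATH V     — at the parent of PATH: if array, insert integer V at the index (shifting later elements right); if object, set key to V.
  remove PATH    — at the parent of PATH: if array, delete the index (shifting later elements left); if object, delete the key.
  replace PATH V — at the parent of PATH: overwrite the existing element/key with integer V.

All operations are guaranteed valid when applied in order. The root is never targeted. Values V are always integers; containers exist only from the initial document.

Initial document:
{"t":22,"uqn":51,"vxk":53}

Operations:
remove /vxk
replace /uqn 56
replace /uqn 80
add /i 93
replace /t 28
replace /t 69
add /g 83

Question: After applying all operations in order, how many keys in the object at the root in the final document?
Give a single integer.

Answer: 4

Derivation:
After op 1 (remove /vxk): {"t":22,"uqn":51}
After op 2 (replace /uqn 56): {"t":22,"uqn":56}
After op 3 (replace /uqn 80): {"t":22,"uqn":80}
After op 4 (add /i 93): {"i":93,"t":22,"uqn":80}
After op 5 (replace /t 28): {"i":93,"t":28,"uqn":80}
After op 6 (replace /t 69): {"i":93,"t":69,"uqn":80}
After op 7 (add /g 83): {"g":83,"i":93,"t":69,"uqn":80}
Size at the root: 4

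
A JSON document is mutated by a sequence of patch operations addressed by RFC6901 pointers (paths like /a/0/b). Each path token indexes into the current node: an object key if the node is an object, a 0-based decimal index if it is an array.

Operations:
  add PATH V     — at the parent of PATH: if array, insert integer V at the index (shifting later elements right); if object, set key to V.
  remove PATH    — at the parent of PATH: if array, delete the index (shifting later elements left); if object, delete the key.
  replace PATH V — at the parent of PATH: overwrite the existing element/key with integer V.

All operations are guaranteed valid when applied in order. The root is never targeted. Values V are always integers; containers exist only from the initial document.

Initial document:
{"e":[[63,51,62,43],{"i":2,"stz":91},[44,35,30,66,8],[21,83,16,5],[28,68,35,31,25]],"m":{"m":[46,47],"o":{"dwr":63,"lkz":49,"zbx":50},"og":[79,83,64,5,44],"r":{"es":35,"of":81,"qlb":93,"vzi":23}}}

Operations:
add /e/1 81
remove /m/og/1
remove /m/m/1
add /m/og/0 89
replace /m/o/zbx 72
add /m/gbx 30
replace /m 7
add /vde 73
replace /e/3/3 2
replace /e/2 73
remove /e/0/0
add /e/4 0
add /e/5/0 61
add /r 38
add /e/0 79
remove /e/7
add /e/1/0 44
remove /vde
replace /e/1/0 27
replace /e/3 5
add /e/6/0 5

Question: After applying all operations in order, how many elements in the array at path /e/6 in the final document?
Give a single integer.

Answer: 6

Derivation:
After op 1 (add /e/1 81): {"e":[[63,51,62,43],81,{"i":2,"stz":91},[44,35,30,66,8],[21,83,16,5],[28,68,35,31,25]],"m":{"m":[46,47],"o":{"dwr":63,"lkz":49,"zbx":50},"og":[79,83,64,5,44],"r":{"es":35,"of":81,"qlb":93,"vzi":23}}}
After op 2 (remove /m/og/1): {"e":[[63,51,62,43],81,{"i":2,"stz":91},[44,35,30,66,8],[21,83,16,5],[28,68,35,31,25]],"m":{"m":[46,47],"o":{"dwr":63,"lkz":49,"zbx":50},"og":[79,64,5,44],"r":{"es":35,"of":81,"qlb":93,"vzi":23}}}
After op 3 (remove /m/m/1): {"e":[[63,51,62,43],81,{"i":2,"stz":91},[44,35,30,66,8],[21,83,16,5],[28,68,35,31,25]],"m":{"m":[46],"o":{"dwr":63,"lkz":49,"zbx":50},"og":[79,64,5,44],"r":{"es":35,"of":81,"qlb":93,"vzi":23}}}
After op 4 (add /m/og/0 89): {"e":[[63,51,62,43],81,{"i":2,"stz":91},[44,35,30,66,8],[21,83,16,5],[28,68,35,31,25]],"m":{"m":[46],"o":{"dwr":63,"lkz":49,"zbx":50},"og":[89,79,64,5,44],"r":{"es":35,"of":81,"qlb":93,"vzi":23}}}
After op 5 (replace /m/o/zbx 72): {"e":[[63,51,62,43],81,{"i":2,"stz":91},[44,35,30,66,8],[21,83,16,5],[28,68,35,31,25]],"m":{"m":[46],"o":{"dwr":63,"lkz":49,"zbx":72},"og":[89,79,64,5,44],"r":{"es":35,"of":81,"qlb":93,"vzi":23}}}
After op 6 (add /m/gbx 30): {"e":[[63,51,62,43],81,{"i":2,"stz":91},[44,35,30,66,8],[21,83,16,5],[28,68,35,31,25]],"m":{"gbx":30,"m":[46],"o":{"dwr":63,"lkz":49,"zbx":72},"og":[89,79,64,5,44],"r":{"es":35,"of":81,"qlb":93,"vzi":23}}}
After op 7 (replace /m 7): {"e":[[63,51,62,43],81,{"i":2,"stz":91},[44,35,30,66,8],[21,83,16,5],[28,68,35,31,25]],"m":7}
After op 8 (add /vde 73): {"e":[[63,51,62,43],81,{"i":2,"stz":91},[44,35,30,66,8],[21,83,16,5],[28,68,35,31,25]],"m":7,"vde":73}
After op 9 (replace /e/3/3 2): {"e":[[63,51,62,43],81,{"i":2,"stz":91},[44,35,30,2,8],[21,83,16,5],[28,68,35,31,25]],"m":7,"vde":73}
After op 10 (replace /e/2 73): {"e":[[63,51,62,43],81,73,[44,35,30,2,8],[21,83,16,5],[28,68,35,31,25]],"m":7,"vde":73}
After op 11 (remove /e/0/0): {"e":[[51,62,43],81,73,[44,35,30,2,8],[21,83,16,5],[28,68,35,31,25]],"m":7,"vde":73}
After op 12 (add /e/4 0): {"e":[[51,62,43],81,73,[44,35,30,2,8],0,[21,83,16,5],[28,68,35,31,25]],"m":7,"vde":73}
After op 13 (add /e/5/0 61): {"e":[[51,62,43],81,73,[44,35,30,2,8],0,[61,21,83,16,5],[28,68,35,31,25]],"m":7,"vde":73}
After op 14 (add /r 38): {"e":[[51,62,43],81,73,[44,35,30,2,8],0,[61,21,83,16,5],[28,68,35,31,25]],"m":7,"r":38,"vde":73}
After op 15 (add /e/0 79): {"e":[79,[51,62,43],81,73,[44,35,30,2,8],0,[61,21,83,16,5],[28,68,35,31,25]],"m":7,"r":38,"vde":73}
After op 16 (remove /e/7): {"e":[79,[51,62,43],81,73,[44,35,30,2,8],0,[61,21,83,16,5]],"m":7,"r":38,"vde":73}
After op 17 (add /e/1/0 44): {"e":[79,[44,51,62,43],81,73,[44,35,30,2,8],0,[61,21,83,16,5]],"m":7,"r":38,"vde":73}
After op 18 (remove /vde): {"e":[79,[44,51,62,43],81,73,[44,35,30,2,8],0,[61,21,83,16,5]],"m":7,"r":38}
After op 19 (replace /e/1/0 27): {"e":[79,[27,51,62,43],81,73,[44,35,30,2,8],0,[61,21,83,16,5]],"m":7,"r":38}
After op 20 (replace /e/3 5): {"e":[79,[27,51,62,43],81,5,[44,35,30,2,8],0,[61,21,83,16,5]],"m":7,"r":38}
After op 21 (add /e/6/0 5): {"e":[79,[27,51,62,43],81,5,[44,35,30,2,8],0,[5,61,21,83,16,5]],"m":7,"r":38}
Size at path /e/6: 6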